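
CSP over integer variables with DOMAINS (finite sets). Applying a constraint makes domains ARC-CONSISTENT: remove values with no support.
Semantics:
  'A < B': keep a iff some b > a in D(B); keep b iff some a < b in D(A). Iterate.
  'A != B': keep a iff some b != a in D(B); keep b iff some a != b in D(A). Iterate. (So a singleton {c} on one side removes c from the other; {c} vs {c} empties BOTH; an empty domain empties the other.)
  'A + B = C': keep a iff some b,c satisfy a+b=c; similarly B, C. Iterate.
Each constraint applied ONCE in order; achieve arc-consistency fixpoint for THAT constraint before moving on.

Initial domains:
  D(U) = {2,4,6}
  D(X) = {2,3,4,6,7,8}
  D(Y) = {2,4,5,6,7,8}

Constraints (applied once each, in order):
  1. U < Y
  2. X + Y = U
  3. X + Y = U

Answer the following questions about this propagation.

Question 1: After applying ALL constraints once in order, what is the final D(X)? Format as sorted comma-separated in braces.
Answer: {2}

Derivation:
Constraint 1 (U < Y) on D(U)={2,4,6} D(Y)={2,4,5,6,7,8}: Y {2,4,5,6,7,8}->{4,5,6,7,8}
Constraint 2 (X + Y = U) on D(X)={2,3,4,6,7,8} D(Y)={4,5,6,7,8} D(U)={2,4,6}: X {2,3,4,6,7,8}->{2}; Y {4,5,6,7,8}->{4}; U {2,4,6}->{6}
Constraint 3 (X + Y = U) on D(X)={2} D(Y)={4} D(U)={6}: no change
So after all 3 constraints: D(X) = {2}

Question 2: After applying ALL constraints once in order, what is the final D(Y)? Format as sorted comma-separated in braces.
Answer: {4}

Derivation:
Constraint 1 (U < Y) on D(U)={2,4,6} D(Y)={2,4,5,6,7,8}: Y {2,4,5,6,7,8}->{4,5,6,7,8}
Constraint 2 (X + Y = U) on D(X)={2,3,4,6,7,8} D(Y)={4,5,6,7,8} D(U)={2,4,6}: X {2,3,4,6,7,8}->{2}; Y {4,5,6,7,8}->{4}; U {2,4,6}->{6}
Constraint 3 (X + Y = U) on D(X)={2} D(Y)={4} D(U)={6}: no change
So after all 3 constraints: D(Y) = {4}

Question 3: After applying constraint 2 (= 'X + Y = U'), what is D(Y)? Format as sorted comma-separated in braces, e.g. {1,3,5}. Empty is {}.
Answer: {4}

Derivation:
Constraint 1 (U < Y) on D(U)={2,4,6} D(Y)={2,4,5,6,7,8}: Y {2,4,5,6,7,8}->{4,5,6,7,8}
Constraint 2 (X + Y = U) on D(X)={2,3,4,6,7,8} D(Y)={4,5,6,7,8} D(U)={2,4,6}: X {2,3,4,6,7,8}->{2}; Y {4,5,6,7,8}->{4}; U {2,4,6}->{6}
So after constraint 2: D(Y) = {4}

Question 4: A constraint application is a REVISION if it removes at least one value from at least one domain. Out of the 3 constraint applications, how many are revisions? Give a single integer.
Constraint 1 (U < Y) on D(U)={2,4,6} D(Y)={2,4,5,6,7,8}: Y {2,4,5,6,7,8}->{4,5,6,7,8} => REVISION
Constraint 2 (X + Y = U) on D(X)={2,3,4,6,7,8} D(Y)={4,5,6,7,8} D(U)={2,4,6}: X {2,3,4,6,7,8}->{2}; Y {4,5,6,7,8}->{4}; U {2,4,6}->{6} => REVISION
Constraint 3 (X + Y = U) on D(X)={2} D(Y)={4} D(U)={6}: no change => not a revision
Total revisions = 2

Answer: 2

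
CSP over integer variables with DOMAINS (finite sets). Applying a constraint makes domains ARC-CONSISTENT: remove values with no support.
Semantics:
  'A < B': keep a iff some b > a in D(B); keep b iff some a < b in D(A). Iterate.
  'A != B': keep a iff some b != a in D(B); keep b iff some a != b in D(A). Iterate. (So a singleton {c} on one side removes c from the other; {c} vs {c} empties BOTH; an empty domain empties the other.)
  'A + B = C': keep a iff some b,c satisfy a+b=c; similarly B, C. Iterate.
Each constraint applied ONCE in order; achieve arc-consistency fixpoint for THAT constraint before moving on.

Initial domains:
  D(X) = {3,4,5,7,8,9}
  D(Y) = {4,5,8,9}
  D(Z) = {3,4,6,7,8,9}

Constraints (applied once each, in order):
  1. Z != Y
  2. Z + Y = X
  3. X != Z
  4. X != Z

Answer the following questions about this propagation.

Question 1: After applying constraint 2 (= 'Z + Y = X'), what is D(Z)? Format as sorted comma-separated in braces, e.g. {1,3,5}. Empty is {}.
Constraint 1 (Z != Y) on D(Z)={3,4,6,7,8,9} D(Y)={4,5,8,9}: no change
Constraint 2 (Z + Y = X) on D(Z)={3,4,6,7,8,9} D(Y)={4,5,8,9} D(X)={3,4,5,7,8,9}: Z {3,4,6,7,8,9}->{3,4}; Y {4,5,8,9}->{4,5}; X {3,4,5,7,8,9}->{7,8,9}
So after constraint 2: D(Z) = {3,4}

Answer: {3,4}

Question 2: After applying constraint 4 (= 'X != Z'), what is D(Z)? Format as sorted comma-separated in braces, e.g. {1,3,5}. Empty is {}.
Answer: {3,4}

Derivation:
Constraint 1 (Z != Y) on D(Z)={3,4,6,7,8,9} D(Y)={4,5,8,9}: no change
Constraint 2 (Z + Y = X) on D(Z)={3,4,6,7,8,9} D(Y)={4,5,8,9} D(X)={3,4,5,7,8,9}: Z {3,4,6,7,8,9}->{3,4}; Y {4,5,8,9}->{4,5}; X {3,4,5,7,8,9}->{7,8,9}
Constraint 3 (X != Z) on D(X)={7,8,9} D(Z)={3,4}: no change
Constraint 4 (X != Z) on D(X)={7,8,9} D(Z)={3,4}: no change
So after constraint 4: D(Z) = {3,4}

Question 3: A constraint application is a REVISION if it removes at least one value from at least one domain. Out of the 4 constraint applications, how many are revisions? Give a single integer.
Answer: 1

Derivation:
Constraint 1 (Z != Y) on D(Z)={3,4,6,7,8,9} D(Y)={4,5,8,9}: no change => not a revision
Constraint 2 (Z + Y = X) on D(Z)={3,4,6,7,8,9} D(Y)={4,5,8,9} D(X)={3,4,5,7,8,9}: Z {3,4,6,7,8,9}->{3,4}; Y {4,5,8,9}->{4,5}; X {3,4,5,7,8,9}->{7,8,9} => REVISION
Constraint 3 (X != Z) on D(X)={7,8,9} D(Z)={3,4}: no change => not a revision
Constraint 4 (X != Z) on D(X)={7,8,9} D(Z)={3,4}: no change => not a revision
Total revisions = 1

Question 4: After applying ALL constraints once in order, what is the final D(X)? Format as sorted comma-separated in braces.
Answer: {7,8,9}

Derivation:
Constraint 1 (Z != Y) on D(Z)={3,4,6,7,8,9} D(Y)={4,5,8,9}: no change
Constraint 2 (Z + Y = X) on D(Z)={3,4,6,7,8,9} D(Y)={4,5,8,9} D(X)={3,4,5,7,8,9}: Z {3,4,6,7,8,9}->{3,4}; Y {4,5,8,9}->{4,5}; X {3,4,5,7,8,9}->{7,8,9}
Constraint 3 (X != Z) on D(X)={7,8,9} D(Z)={3,4}: no change
Constraint 4 (X != Z) on D(X)={7,8,9} D(Z)={3,4}: no change
So after all 4 constraints: D(X) = {7,8,9}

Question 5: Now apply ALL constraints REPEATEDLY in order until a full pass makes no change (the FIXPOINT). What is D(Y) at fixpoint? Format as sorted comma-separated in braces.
pass 0 (initial): D(Y)={4,5,8,9}
pass 1: X {3,4,5,7,8,9}->{7,8,9}; Y {4,5,8,9}->{4,5}; Z {3,4,6,7,8,9}->{3,4}
pass 2: no change
Fixpoint after 2 passes: D(Y) = {4,5}

Answer: {4,5}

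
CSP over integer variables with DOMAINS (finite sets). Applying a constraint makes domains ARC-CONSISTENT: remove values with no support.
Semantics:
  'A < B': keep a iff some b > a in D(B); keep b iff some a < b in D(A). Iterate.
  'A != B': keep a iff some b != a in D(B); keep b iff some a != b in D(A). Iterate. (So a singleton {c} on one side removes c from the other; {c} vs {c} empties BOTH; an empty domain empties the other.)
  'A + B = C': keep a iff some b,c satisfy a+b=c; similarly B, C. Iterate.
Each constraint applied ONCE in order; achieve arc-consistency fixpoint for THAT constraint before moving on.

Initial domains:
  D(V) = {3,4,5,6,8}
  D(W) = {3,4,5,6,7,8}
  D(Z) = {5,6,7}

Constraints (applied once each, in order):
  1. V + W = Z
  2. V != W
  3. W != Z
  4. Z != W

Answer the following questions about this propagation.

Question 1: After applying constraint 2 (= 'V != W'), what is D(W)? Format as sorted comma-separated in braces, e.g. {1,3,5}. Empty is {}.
Answer: {3,4}

Derivation:
Constraint 1 (V + W = Z) on D(V)={3,4,5,6,8} D(W)={3,4,5,6,7,8} D(Z)={5,6,7}: V {3,4,5,6,8}->{3,4}; W {3,4,5,6,7,8}->{3,4}; Z {5,6,7}->{6,7}
Constraint 2 (V != W) on D(V)={3,4} D(W)={3,4}: no change
So after constraint 2: D(W) = {3,4}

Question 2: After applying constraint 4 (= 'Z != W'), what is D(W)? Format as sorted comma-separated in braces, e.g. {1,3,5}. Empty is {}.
Constraint 1 (V + W = Z) on D(V)={3,4,5,6,8} D(W)={3,4,5,6,7,8} D(Z)={5,6,7}: V {3,4,5,6,8}->{3,4}; W {3,4,5,6,7,8}->{3,4}; Z {5,6,7}->{6,7}
Constraint 2 (V != W) on D(V)={3,4} D(W)={3,4}: no change
Constraint 3 (W != Z) on D(W)={3,4} D(Z)={6,7}: no change
Constraint 4 (Z != W) on D(Z)={6,7} D(W)={3,4}: no change
So after constraint 4: D(W) = {3,4}

Answer: {3,4}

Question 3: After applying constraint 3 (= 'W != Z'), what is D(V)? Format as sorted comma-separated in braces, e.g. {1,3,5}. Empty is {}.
Answer: {3,4}

Derivation:
Constraint 1 (V + W = Z) on D(V)={3,4,5,6,8} D(W)={3,4,5,6,7,8} D(Z)={5,6,7}: V {3,4,5,6,8}->{3,4}; W {3,4,5,6,7,8}->{3,4}; Z {5,6,7}->{6,7}
Constraint 2 (V != W) on D(V)={3,4} D(W)={3,4}: no change
Constraint 3 (W != Z) on D(W)={3,4} D(Z)={6,7}: no change
So after constraint 3: D(V) = {3,4}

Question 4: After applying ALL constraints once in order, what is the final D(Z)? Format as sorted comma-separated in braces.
Constraint 1 (V + W = Z) on D(V)={3,4,5,6,8} D(W)={3,4,5,6,7,8} D(Z)={5,6,7}: V {3,4,5,6,8}->{3,4}; W {3,4,5,6,7,8}->{3,4}; Z {5,6,7}->{6,7}
Constraint 2 (V != W) on D(V)={3,4} D(W)={3,4}: no change
Constraint 3 (W != Z) on D(W)={3,4} D(Z)={6,7}: no change
Constraint 4 (Z != W) on D(Z)={6,7} D(W)={3,4}: no change
So after all 4 constraints: D(Z) = {6,7}

Answer: {6,7}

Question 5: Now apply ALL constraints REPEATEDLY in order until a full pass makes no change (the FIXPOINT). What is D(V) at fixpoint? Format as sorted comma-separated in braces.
pass 0 (initial): D(V)={3,4,5,6,8}
pass 1: V {3,4,5,6,8}->{3,4}; W {3,4,5,6,7,8}->{3,4}; Z {5,6,7}->{6,7}
pass 2: no change
Fixpoint after 2 passes: D(V) = {3,4}

Answer: {3,4}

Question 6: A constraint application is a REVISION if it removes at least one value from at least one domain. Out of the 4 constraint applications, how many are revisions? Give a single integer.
Constraint 1 (V + W = Z) on D(V)={3,4,5,6,8} D(W)={3,4,5,6,7,8} D(Z)={5,6,7}: V {3,4,5,6,8}->{3,4}; W {3,4,5,6,7,8}->{3,4}; Z {5,6,7}->{6,7} => REVISION
Constraint 2 (V != W) on D(V)={3,4} D(W)={3,4}: no change => not a revision
Constraint 3 (W != Z) on D(W)={3,4} D(Z)={6,7}: no change => not a revision
Constraint 4 (Z != W) on D(Z)={6,7} D(W)={3,4}: no change => not a revision
Total revisions = 1

Answer: 1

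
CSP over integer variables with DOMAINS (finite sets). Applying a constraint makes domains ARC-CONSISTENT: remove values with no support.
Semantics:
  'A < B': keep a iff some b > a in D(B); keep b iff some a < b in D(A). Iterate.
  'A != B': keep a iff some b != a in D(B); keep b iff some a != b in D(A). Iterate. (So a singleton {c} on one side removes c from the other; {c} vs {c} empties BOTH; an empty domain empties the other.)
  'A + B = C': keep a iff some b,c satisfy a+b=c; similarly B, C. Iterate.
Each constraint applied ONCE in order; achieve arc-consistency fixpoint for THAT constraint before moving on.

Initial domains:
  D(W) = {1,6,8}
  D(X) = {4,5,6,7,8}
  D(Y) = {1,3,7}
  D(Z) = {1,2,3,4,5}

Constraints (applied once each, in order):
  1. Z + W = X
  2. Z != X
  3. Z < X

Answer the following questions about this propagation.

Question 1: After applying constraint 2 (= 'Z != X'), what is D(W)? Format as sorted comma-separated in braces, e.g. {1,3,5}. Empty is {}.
Constraint 1 (Z + W = X) on D(Z)={1,2,3,4,5} D(W)={1,6,8} D(X)={4,5,6,7,8}: W {1,6,8}->{1,6}
Constraint 2 (Z != X) on D(Z)={1,2,3,4,5} D(X)={4,5,6,7,8}: no change
So after constraint 2: D(W) = {1,6}

Answer: {1,6}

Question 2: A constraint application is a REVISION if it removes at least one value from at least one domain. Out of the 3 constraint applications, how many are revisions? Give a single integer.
Constraint 1 (Z + W = X) on D(Z)={1,2,3,4,5} D(W)={1,6,8} D(X)={4,5,6,7,8}: W {1,6,8}->{1,6} => REVISION
Constraint 2 (Z != X) on D(Z)={1,2,3,4,5} D(X)={4,5,6,7,8}: no change => not a revision
Constraint 3 (Z < X) on D(Z)={1,2,3,4,5} D(X)={4,5,6,7,8}: no change => not a revision
Total revisions = 1

Answer: 1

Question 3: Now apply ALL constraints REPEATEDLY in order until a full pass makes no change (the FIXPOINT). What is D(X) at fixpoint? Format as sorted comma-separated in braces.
Answer: {4,5,6,7,8}

Derivation:
pass 0 (initial): D(X)={4,5,6,7,8}
pass 1: W {1,6,8}->{1,6}
pass 2: no change
Fixpoint after 2 passes: D(X) = {4,5,6,7,8}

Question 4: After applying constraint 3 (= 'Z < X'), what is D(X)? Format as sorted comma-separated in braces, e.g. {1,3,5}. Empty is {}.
Answer: {4,5,6,7,8}

Derivation:
Constraint 1 (Z + W = X) on D(Z)={1,2,3,4,5} D(W)={1,6,8} D(X)={4,5,6,7,8}: W {1,6,8}->{1,6}
Constraint 2 (Z != X) on D(Z)={1,2,3,4,5} D(X)={4,5,6,7,8}: no change
Constraint 3 (Z < X) on D(Z)={1,2,3,4,5} D(X)={4,5,6,7,8}: no change
So after constraint 3: D(X) = {4,5,6,7,8}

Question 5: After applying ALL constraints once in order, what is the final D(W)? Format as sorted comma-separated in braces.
Answer: {1,6}

Derivation:
Constraint 1 (Z + W = X) on D(Z)={1,2,3,4,5} D(W)={1,6,8} D(X)={4,5,6,7,8}: W {1,6,8}->{1,6}
Constraint 2 (Z != X) on D(Z)={1,2,3,4,5} D(X)={4,5,6,7,8}: no change
Constraint 3 (Z < X) on D(Z)={1,2,3,4,5} D(X)={4,5,6,7,8}: no change
So after all 3 constraints: D(W) = {1,6}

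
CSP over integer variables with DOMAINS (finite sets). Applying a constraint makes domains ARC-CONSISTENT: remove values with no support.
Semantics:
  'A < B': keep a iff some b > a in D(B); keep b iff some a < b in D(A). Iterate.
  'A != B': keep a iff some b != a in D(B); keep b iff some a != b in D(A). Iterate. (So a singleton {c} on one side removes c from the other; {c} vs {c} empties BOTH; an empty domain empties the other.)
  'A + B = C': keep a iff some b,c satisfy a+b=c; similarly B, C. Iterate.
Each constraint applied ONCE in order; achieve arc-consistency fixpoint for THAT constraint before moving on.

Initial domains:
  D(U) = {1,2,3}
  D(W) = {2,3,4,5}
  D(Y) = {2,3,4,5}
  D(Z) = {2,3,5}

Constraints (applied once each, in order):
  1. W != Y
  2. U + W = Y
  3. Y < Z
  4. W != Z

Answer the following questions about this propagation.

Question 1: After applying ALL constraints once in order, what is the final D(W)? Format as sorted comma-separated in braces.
Constraint 1 (W != Y) on D(W)={2,3,4,5} D(Y)={2,3,4,5}: no change
Constraint 2 (U + W = Y) on D(U)={1,2,3} D(W)={2,3,4,5} D(Y)={2,3,4,5}: W {2,3,4,5}->{2,3,4}; Y {2,3,4,5}->{3,4,5}
Constraint 3 (Y < Z) on D(Y)={3,4,5} D(Z)={2,3,5}: Y {3,4,5}->{3,4}; Z {2,3,5}->{5}
Constraint 4 (W != Z) on D(W)={2,3,4} D(Z)={5}: no change
So after all 4 constraints: D(W) = {2,3,4}

Answer: {2,3,4}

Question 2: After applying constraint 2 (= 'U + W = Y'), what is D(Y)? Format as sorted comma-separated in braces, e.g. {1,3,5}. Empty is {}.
Constraint 1 (W != Y) on D(W)={2,3,4,5} D(Y)={2,3,4,5}: no change
Constraint 2 (U + W = Y) on D(U)={1,2,3} D(W)={2,3,4,5} D(Y)={2,3,4,5}: W {2,3,4,5}->{2,3,4}; Y {2,3,4,5}->{3,4,5}
So after constraint 2: D(Y) = {3,4,5}

Answer: {3,4,5}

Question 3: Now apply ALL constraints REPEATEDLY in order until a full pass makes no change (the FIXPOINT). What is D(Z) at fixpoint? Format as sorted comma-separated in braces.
pass 0 (initial): D(Z)={2,3,5}
pass 1: W {2,3,4,5}->{2,3,4}; Y {2,3,4,5}->{3,4}; Z {2,3,5}->{5}
pass 2: U {1,2,3}->{1,2}; W {2,3,4}->{2,3}
pass 3: no change
Fixpoint after 3 passes: D(Z) = {5}

Answer: {5}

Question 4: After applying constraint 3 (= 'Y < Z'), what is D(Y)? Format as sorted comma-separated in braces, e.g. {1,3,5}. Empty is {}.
Answer: {3,4}

Derivation:
Constraint 1 (W != Y) on D(W)={2,3,4,5} D(Y)={2,3,4,5}: no change
Constraint 2 (U + W = Y) on D(U)={1,2,3} D(W)={2,3,4,5} D(Y)={2,3,4,5}: W {2,3,4,5}->{2,3,4}; Y {2,3,4,5}->{3,4,5}
Constraint 3 (Y < Z) on D(Y)={3,4,5} D(Z)={2,3,5}: Y {3,4,5}->{3,4}; Z {2,3,5}->{5}
So after constraint 3: D(Y) = {3,4}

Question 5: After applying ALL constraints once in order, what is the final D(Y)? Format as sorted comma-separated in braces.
Answer: {3,4}

Derivation:
Constraint 1 (W != Y) on D(W)={2,3,4,5} D(Y)={2,3,4,5}: no change
Constraint 2 (U + W = Y) on D(U)={1,2,3} D(W)={2,3,4,5} D(Y)={2,3,4,5}: W {2,3,4,5}->{2,3,4}; Y {2,3,4,5}->{3,4,5}
Constraint 3 (Y < Z) on D(Y)={3,4,5} D(Z)={2,3,5}: Y {3,4,5}->{3,4}; Z {2,3,5}->{5}
Constraint 4 (W != Z) on D(W)={2,3,4} D(Z)={5}: no change
So after all 4 constraints: D(Y) = {3,4}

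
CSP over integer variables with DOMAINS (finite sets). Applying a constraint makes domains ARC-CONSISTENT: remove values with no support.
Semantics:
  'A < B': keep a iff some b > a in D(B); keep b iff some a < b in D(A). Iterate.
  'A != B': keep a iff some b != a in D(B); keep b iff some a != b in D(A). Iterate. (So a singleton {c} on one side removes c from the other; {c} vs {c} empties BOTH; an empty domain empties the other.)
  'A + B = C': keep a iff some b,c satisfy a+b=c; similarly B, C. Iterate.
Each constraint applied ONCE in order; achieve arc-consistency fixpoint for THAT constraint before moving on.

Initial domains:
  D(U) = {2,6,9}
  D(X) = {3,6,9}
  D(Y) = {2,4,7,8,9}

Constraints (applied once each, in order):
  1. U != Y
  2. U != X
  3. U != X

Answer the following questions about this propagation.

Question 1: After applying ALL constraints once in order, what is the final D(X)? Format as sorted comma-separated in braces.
Constraint 1 (U != Y) on D(U)={2,6,9} D(Y)={2,4,7,8,9}: no change
Constraint 2 (U != X) on D(U)={2,6,9} D(X)={3,6,9}: no change
Constraint 3 (U != X) on D(U)={2,6,9} D(X)={3,6,9}: no change
So after all 3 constraints: D(X) = {3,6,9}

Answer: {3,6,9}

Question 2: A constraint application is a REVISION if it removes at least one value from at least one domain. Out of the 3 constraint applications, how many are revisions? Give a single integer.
Constraint 1 (U != Y) on D(U)={2,6,9} D(Y)={2,4,7,8,9}: no change => not a revision
Constraint 2 (U != X) on D(U)={2,6,9} D(X)={3,6,9}: no change => not a revision
Constraint 3 (U != X) on D(U)={2,6,9} D(X)={3,6,9}: no change => not a revision
Total revisions = 0

Answer: 0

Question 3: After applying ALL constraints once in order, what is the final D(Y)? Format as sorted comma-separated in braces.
Constraint 1 (U != Y) on D(U)={2,6,9} D(Y)={2,4,7,8,9}: no change
Constraint 2 (U != X) on D(U)={2,6,9} D(X)={3,6,9}: no change
Constraint 3 (U != X) on D(U)={2,6,9} D(X)={3,6,9}: no change
So after all 3 constraints: D(Y) = {2,4,7,8,9}

Answer: {2,4,7,8,9}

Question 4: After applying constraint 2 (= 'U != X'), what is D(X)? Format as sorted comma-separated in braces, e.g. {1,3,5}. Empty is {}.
Constraint 1 (U != Y) on D(U)={2,6,9} D(Y)={2,4,7,8,9}: no change
Constraint 2 (U != X) on D(U)={2,6,9} D(X)={3,6,9}: no change
So after constraint 2: D(X) = {3,6,9}

Answer: {3,6,9}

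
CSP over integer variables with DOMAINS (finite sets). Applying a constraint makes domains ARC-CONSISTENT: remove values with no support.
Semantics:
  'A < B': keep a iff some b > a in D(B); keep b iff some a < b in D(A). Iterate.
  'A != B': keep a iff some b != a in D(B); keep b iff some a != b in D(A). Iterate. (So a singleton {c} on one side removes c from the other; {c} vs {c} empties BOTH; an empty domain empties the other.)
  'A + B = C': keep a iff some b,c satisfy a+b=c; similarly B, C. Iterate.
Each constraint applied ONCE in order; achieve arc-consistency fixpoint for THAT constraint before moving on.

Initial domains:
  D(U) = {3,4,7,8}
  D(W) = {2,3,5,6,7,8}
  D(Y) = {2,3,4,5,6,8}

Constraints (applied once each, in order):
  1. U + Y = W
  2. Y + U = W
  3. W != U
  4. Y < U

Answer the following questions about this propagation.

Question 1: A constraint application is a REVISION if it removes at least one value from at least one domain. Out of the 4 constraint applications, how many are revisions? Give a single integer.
Answer: 2

Derivation:
Constraint 1 (U + Y = W) on D(U)={3,4,7,8} D(Y)={2,3,4,5,6,8} D(W)={2,3,5,6,7,8}: U {3,4,7,8}->{3,4}; Y {2,3,4,5,6,8}->{2,3,4,5}; W {2,3,5,6,7,8}->{5,6,7,8} => REVISION
Constraint 2 (Y + U = W) on D(Y)={2,3,4,5} D(U)={3,4} D(W)={5,6,7,8}: no change => not a revision
Constraint 3 (W != U) on D(W)={5,6,7,8} D(U)={3,4}: no change => not a revision
Constraint 4 (Y < U) on D(Y)={2,3,4,5} D(U)={3,4}: Y {2,3,4,5}->{2,3} => REVISION
Total revisions = 2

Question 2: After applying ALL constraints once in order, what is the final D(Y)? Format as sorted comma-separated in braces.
Answer: {2,3}

Derivation:
Constraint 1 (U + Y = W) on D(U)={3,4,7,8} D(Y)={2,3,4,5,6,8} D(W)={2,3,5,6,7,8}: U {3,4,7,8}->{3,4}; Y {2,3,4,5,6,8}->{2,3,4,5}; W {2,3,5,6,7,8}->{5,6,7,8}
Constraint 2 (Y + U = W) on D(Y)={2,3,4,5} D(U)={3,4} D(W)={5,6,7,8}: no change
Constraint 3 (W != U) on D(W)={5,6,7,8} D(U)={3,4}: no change
Constraint 4 (Y < U) on D(Y)={2,3,4,5} D(U)={3,4}: Y {2,3,4,5}->{2,3}
So after all 4 constraints: D(Y) = {2,3}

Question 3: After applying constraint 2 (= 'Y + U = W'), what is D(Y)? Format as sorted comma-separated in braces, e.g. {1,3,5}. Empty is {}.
Constraint 1 (U + Y = W) on D(U)={3,4,7,8} D(Y)={2,3,4,5,6,8} D(W)={2,3,5,6,7,8}: U {3,4,7,8}->{3,4}; Y {2,3,4,5,6,8}->{2,3,4,5}; W {2,3,5,6,7,8}->{5,6,7,8}
Constraint 2 (Y + U = W) on D(Y)={2,3,4,5} D(U)={3,4} D(W)={5,6,7,8}: no change
So after constraint 2: D(Y) = {2,3,4,5}

Answer: {2,3,4,5}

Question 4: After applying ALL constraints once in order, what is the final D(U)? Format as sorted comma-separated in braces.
Answer: {3,4}

Derivation:
Constraint 1 (U + Y = W) on D(U)={3,4,7,8} D(Y)={2,3,4,5,6,8} D(W)={2,3,5,6,7,8}: U {3,4,7,8}->{3,4}; Y {2,3,4,5,6,8}->{2,3,4,5}; W {2,3,5,6,7,8}->{5,6,7,8}
Constraint 2 (Y + U = W) on D(Y)={2,3,4,5} D(U)={3,4} D(W)={5,6,7,8}: no change
Constraint 3 (W != U) on D(W)={5,6,7,8} D(U)={3,4}: no change
Constraint 4 (Y < U) on D(Y)={2,3,4,5} D(U)={3,4}: Y {2,3,4,5}->{2,3}
So after all 4 constraints: D(U) = {3,4}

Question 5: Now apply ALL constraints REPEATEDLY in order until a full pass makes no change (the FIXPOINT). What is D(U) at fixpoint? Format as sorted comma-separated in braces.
pass 0 (initial): D(U)={3,4,7,8}
pass 1: U {3,4,7,8}->{3,4}; W {2,3,5,6,7,8}->{5,6,7,8}; Y {2,3,4,5,6,8}->{2,3}
pass 2: W {5,6,7,8}->{5,6,7}
pass 3: no change
Fixpoint after 3 passes: D(U) = {3,4}

Answer: {3,4}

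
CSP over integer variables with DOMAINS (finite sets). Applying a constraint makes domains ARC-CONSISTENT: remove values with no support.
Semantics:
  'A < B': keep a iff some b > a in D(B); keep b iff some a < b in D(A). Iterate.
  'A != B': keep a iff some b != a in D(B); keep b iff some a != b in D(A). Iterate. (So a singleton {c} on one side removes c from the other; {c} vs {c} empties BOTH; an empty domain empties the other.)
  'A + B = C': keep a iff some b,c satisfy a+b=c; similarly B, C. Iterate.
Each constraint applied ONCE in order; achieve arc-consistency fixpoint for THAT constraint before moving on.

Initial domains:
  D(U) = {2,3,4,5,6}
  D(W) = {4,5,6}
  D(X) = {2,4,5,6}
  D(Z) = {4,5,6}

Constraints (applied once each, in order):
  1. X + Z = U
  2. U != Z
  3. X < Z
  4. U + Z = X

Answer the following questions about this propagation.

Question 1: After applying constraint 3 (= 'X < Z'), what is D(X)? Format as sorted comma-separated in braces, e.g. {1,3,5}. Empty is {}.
Answer: {2}

Derivation:
Constraint 1 (X + Z = U) on D(X)={2,4,5,6} D(Z)={4,5,6} D(U)={2,3,4,5,6}: X {2,4,5,6}->{2}; Z {4,5,6}->{4}; U {2,3,4,5,6}->{6}
Constraint 2 (U != Z) on D(U)={6} D(Z)={4}: no change
Constraint 3 (X < Z) on D(X)={2} D(Z)={4}: no change
So after constraint 3: D(X) = {2}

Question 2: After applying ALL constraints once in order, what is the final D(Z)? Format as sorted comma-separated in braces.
Answer: {}

Derivation:
Constraint 1 (X + Z = U) on D(X)={2,4,5,6} D(Z)={4,5,6} D(U)={2,3,4,5,6}: X {2,4,5,6}->{2}; Z {4,5,6}->{4}; U {2,3,4,5,6}->{6}
Constraint 2 (U != Z) on D(U)={6} D(Z)={4}: no change
Constraint 3 (X < Z) on D(X)={2} D(Z)={4}: no change
Constraint 4 (U + Z = X) on D(U)={6} D(Z)={4} D(X)={2}: U {6}->{}; Z {4}->{}; X {2}->{}
So after all 4 constraints: D(Z) = {}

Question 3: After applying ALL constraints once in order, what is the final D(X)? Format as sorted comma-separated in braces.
Answer: {}

Derivation:
Constraint 1 (X + Z = U) on D(X)={2,4,5,6} D(Z)={4,5,6} D(U)={2,3,4,5,6}: X {2,4,5,6}->{2}; Z {4,5,6}->{4}; U {2,3,4,5,6}->{6}
Constraint 2 (U != Z) on D(U)={6} D(Z)={4}: no change
Constraint 3 (X < Z) on D(X)={2} D(Z)={4}: no change
Constraint 4 (U + Z = X) on D(U)={6} D(Z)={4} D(X)={2}: U {6}->{}; Z {4}->{}; X {2}->{}
So after all 4 constraints: D(X) = {}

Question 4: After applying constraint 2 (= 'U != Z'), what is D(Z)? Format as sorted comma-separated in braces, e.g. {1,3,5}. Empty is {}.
Constraint 1 (X + Z = U) on D(X)={2,4,5,6} D(Z)={4,5,6} D(U)={2,3,4,5,6}: X {2,4,5,6}->{2}; Z {4,5,6}->{4}; U {2,3,4,5,6}->{6}
Constraint 2 (U != Z) on D(U)={6} D(Z)={4}: no change
So after constraint 2: D(Z) = {4}

Answer: {4}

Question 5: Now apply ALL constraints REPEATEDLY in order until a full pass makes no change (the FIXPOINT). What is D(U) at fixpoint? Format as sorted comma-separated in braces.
Answer: {}

Derivation:
pass 0 (initial): D(U)={2,3,4,5,6}
pass 1: U {2,3,4,5,6}->{}; X {2,4,5,6}->{}; Z {4,5,6}->{}
pass 2: no change
Fixpoint after 2 passes: D(U) = {}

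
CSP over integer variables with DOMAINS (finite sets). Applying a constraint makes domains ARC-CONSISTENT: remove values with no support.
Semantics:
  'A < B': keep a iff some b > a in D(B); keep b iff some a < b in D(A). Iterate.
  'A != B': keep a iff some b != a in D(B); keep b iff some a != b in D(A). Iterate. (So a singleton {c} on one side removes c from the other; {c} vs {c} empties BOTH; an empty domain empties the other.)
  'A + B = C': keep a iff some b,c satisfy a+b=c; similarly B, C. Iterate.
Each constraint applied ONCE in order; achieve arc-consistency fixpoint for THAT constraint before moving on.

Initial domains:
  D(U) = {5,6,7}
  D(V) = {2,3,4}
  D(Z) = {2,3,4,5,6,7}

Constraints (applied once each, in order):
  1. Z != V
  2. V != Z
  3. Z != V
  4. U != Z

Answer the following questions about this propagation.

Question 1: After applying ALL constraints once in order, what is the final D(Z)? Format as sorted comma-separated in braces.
Constraint 1 (Z != V) on D(Z)={2,3,4,5,6,7} D(V)={2,3,4}: no change
Constraint 2 (V != Z) on D(V)={2,3,4} D(Z)={2,3,4,5,6,7}: no change
Constraint 3 (Z != V) on D(Z)={2,3,4,5,6,7} D(V)={2,3,4}: no change
Constraint 4 (U != Z) on D(U)={5,6,7} D(Z)={2,3,4,5,6,7}: no change
So after all 4 constraints: D(Z) = {2,3,4,5,6,7}

Answer: {2,3,4,5,6,7}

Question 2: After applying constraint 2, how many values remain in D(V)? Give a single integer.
Answer: 3

Derivation:
Constraint 1 (Z != V) on D(Z)={2,3,4,5,6,7} D(V)={2,3,4}: no change
Constraint 2 (V != Z) on D(V)={2,3,4} D(Z)={2,3,4,5,6,7}: no change
So after constraint 2: D(V)={2,3,4}, size = 3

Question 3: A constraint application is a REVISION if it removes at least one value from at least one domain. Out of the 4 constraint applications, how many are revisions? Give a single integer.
Constraint 1 (Z != V) on D(Z)={2,3,4,5,6,7} D(V)={2,3,4}: no change => not a revision
Constraint 2 (V != Z) on D(V)={2,3,4} D(Z)={2,3,4,5,6,7}: no change => not a revision
Constraint 3 (Z != V) on D(Z)={2,3,4,5,6,7} D(V)={2,3,4}: no change => not a revision
Constraint 4 (U != Z) on D(U)={5,6,7} D(Z)={2,3,4,5,6,7}: no change => not a revision
Total revisions = 0

Answer: 0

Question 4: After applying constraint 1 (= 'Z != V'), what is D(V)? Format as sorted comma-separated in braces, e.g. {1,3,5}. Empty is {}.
Constraint 1 (Z != V) on D(Z)={2,3,4,5,6,7} D(V)={2,3,4}: no change
So after constraint 1: D(V) = {2,3,4}

Answer: {2,3,4}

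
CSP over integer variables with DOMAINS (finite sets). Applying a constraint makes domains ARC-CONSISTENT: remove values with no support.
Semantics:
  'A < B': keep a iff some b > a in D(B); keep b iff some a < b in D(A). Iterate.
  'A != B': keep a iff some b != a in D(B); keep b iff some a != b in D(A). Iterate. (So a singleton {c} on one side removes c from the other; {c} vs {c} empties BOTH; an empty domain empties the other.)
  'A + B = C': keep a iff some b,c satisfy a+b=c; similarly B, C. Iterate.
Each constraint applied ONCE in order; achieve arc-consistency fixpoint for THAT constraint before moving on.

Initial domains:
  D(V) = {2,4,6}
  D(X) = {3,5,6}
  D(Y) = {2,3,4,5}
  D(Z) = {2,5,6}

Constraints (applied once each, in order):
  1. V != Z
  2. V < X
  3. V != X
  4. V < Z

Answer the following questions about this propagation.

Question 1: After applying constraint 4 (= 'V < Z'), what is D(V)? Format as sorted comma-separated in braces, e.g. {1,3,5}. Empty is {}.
Constraint 1 (V != Z) on D(V)={2,4,6} D(Z)={2,5,6}: no change
Constraint 2 (V < X) on D(V)={2,4,6} D(X)={3,5,6}: V {2,4,6}->{2,4}
Constraint 3 (V != X) on D(V)={2,4} D(X)={3,5,6}: no change
Constraint 4 (V < Z) on D(V)={2,4} D(Z)={2,5,6}: Z {2,5,6}->{5,6}
So after constraint 4: D(V) = {2,4}

Answer: {2,4}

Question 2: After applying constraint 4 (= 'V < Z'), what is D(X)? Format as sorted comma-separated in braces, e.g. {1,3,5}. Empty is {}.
Constraint 1 (V != Z) on D(V)={2,4,6} D(Z)={2,5,6}: no change
Constraint 2 (V < X) on D(V)={2,4,6} D(X)={3,5,6}: V {2,4,6}->{2,4}
Constraint 3 (V != X) on D(V)={2,4} D(X)={3,5,6}: no change
Constraint 4 (V < Z) on D(V)={2,4} D(Z)={2,5,6}: Z {2,5,6}->{5,6}
So after constraint 4: D(X) = {3,5,6}

Answer: {3,5,6}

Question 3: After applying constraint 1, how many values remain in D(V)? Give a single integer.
Answer: 3

Derivation:
Constraint 1 (V != Z) on D(V)={2,4,6} D(Z)={2,5,6}: no change
So after constraint 1: D(V)={2,4,6}, size = 3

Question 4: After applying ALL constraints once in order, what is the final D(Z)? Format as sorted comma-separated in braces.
Answer: {5,6}

Derivation:
Constraint 1 (V != Z) on D(V)={2,4,6} D(Z)={2,5,6}: no change
Constraint 2 (V < X) on D(V)={2,4,6} D(X)={3,5,6}: V {2,4,6}->{2,4}
Constraint 3 (V != X) on D(V)={2,4} D(X)={3,5,6}: no change
Constraint 4 (V < Z) on D(V)={2,4} D(Z)={2,5,6}: Z {2,5,6}->{5,6}
So after all 4 constraints: D(Z) = {5,6}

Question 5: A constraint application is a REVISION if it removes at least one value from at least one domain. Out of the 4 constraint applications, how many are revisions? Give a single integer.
Answer: 2

Derivation:
Constraint 1 (V != Z) on D(V)={2,4,6} D(Z)={2,5,6}: no change => not a revision
Constraint 2 (V < X) on D(V)={2,4,6} D(X)={3,5,6}: V {2,4,6}->{2,4} => REVISION
Constraint 3 (V != X) on D(V)={2,4} D(X)={3,5,6}: no change => not a revision
Constraint 4 (V < Z) on D(V)={2,4} D(Z)={2,5,6}: Z {2,5,6}->{5,6} => REVISION
Total revisions = 2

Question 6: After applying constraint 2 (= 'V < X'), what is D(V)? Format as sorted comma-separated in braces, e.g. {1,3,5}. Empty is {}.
Answer: {2,4}

Derivation:
Constraint 1 (V != Z) on D(V)={2,4,6} D(Z)={2,5,6}: no change
Constraint 2 (V < X) on D(V)={2,4,6} D(X)={3,5,6}: V {2,4,6}->{2,4}
So after constraint 2: D(V) = {2,4}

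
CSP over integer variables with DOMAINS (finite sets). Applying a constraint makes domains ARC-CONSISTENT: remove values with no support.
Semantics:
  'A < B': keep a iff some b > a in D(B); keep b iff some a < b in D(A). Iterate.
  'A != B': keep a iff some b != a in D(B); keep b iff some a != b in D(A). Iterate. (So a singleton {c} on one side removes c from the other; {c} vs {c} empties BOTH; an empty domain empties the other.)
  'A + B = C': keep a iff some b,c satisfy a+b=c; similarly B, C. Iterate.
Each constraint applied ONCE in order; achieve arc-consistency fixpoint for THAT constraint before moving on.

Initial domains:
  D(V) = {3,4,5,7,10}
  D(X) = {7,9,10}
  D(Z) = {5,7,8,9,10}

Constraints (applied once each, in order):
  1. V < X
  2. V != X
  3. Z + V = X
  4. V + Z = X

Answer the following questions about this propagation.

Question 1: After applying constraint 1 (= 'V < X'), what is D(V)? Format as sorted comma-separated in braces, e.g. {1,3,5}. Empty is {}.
Answer: {3,4,5,7}

Derivation:
Constraint 1 (V < X) on D(V)={3,4,5,7,10} D(X)={7,9,10}: V {3,4,5,7,10}->{3,4,5,7}
So after constraint 1: D(V) = {3,4,5,7}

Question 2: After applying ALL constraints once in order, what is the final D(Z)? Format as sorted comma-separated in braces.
Constraint 1 (V < X) on D(V)={3,4,5,7,10} D(X)={7,9,10}: V {3,4,5,7,10}->{3,4,5,7}
Constraint 2 (V != X) on D(V)={3,4,5,7} D(X)={7,9,10}: no change
Constraint 3 (Z + V = X) on D(Z)={5,7,8,9,10} D(V)={3,4,5,7} D(X)={7,9,10}: Z {5,7,8,9,10}->{5,7}; V {3,4,5,7}->{3,4,5}; X {7,9,10}->{9,10}
Constraint 4 (V + Z = X) on D(V)={3,4,5} D(Z)={5,7} D(X)={9,10}: no change
So after all 4 constraints: D(Z) = {5,7}

Answer: {5,7}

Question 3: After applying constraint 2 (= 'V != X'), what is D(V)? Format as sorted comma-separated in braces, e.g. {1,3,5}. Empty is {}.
Constraint 1 (V < X) on D(V)={3,4,5,7,10} D(X)={7,9,10}: V {3,4,5,7,10}->{3,4,5,7}
Constraint 2 (V != X) on D(V)={3,4,5,7} D(X)={7,9,10}: no change
So after constraint 2: D(V) = {3,4,5,7}

Answer: {3,4,5,7}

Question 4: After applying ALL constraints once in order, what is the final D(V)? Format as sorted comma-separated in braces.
Constraint 1 (V < X) on D(V)={3,4,5,7,10} D(X)={7,9,10}: V {3,4,5,7,10}->{3,4,5,7}
Constraint 2 (V != X) on D(V)={3,4,5,7} D(X)={7,9,10}: no change
Constraint 3 (Z + V = X) on D(Z)={5,7,8,9,10} D(V)={3,4,5,7} D(X)={7,9,10}: Z {5,7,8,9,10}->{5,7}; V {3,4,5,7}->{3,4,5}; X {7,9,10}->{9,10}
Constraint 4 (V + Z = X) on D(V)={3,4,5} D(Z)={5,7} D(X)={9,10}: no change
So after all 4 constraints: D(V) = {3,4,5}

Answer: {3,4,5}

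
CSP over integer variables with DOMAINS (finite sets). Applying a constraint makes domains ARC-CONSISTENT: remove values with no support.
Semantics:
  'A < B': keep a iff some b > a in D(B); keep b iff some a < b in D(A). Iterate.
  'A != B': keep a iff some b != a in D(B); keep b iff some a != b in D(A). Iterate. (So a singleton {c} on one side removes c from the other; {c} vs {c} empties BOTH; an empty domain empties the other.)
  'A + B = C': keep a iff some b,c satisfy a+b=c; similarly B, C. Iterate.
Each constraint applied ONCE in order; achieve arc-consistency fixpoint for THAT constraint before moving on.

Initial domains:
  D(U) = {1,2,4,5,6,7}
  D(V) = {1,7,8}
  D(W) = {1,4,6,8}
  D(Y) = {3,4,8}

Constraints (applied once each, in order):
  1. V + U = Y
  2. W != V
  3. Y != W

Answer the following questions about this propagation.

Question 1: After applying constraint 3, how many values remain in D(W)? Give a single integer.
Answer: 4

Derivation:
Constraint 1 (V + U = Y) on D(V)={1,7,8} D(U)={1,2,4,5,6,7} D(Y)={3,4,8}: V {1,7,8}->{1,7}; U {1,2,4,5,6,7}->{1,2,7}; Y {3,4,8}->{3,8}
Constraint 2 (W != V) on D(W)={1,4,6,8} D(V)={1,7}: no change
Constraint 3 (Y != W) on D(Y)={3,8} D(W)={1,4,6,8}: no change
So after constraint 3: D(W)={1,4,6,8}, size = 4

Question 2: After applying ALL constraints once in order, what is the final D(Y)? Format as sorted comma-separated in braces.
Answer: {3,8}

Derivation:
Constraint 1 (V + U = Y) on D(V)={1,7,8} D(U)={1,2,4,5,6,7} D(Y)={3,4,8}: V {1,7,8}->{1,7}; U {1,2,4,5,6,7}->{1,2,7}; Y {3,4,8}->{3,8}
Constraint 2 (W != V) on D(W)={1,4,6,8} D(V)={1,7}: no change
Constraint 3 (Y != W) on D(Y)={3,8} D(W)={1,4,6,8}: no change
So after all 3 constraints: D(Y) = {3,8}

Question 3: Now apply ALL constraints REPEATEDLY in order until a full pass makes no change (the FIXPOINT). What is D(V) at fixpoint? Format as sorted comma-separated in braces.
pass 0 (initial): D(V)={1,7,8}
pass 1: U {1,2,4,5,6,7}->{1,2,7}; V {1,7,8}->{1,7}; Y {3,4,8}->{3,8}
pass 2: no change
Fixpoint after 2 passes: D(V) = {1,7}

Answer: {1,7}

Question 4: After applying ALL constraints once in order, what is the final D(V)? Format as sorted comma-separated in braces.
Answer: {1,7}

Derivation:
Constraint 1 (V + U = Y) on D(V)={1,7,8} D(U)={1,2,4,5,6,7} D(Y)={3,4,8}: V {1,7,8}->{1,7}; U {1,2,4,5,6,7}->{1,2,7}; Y {3,4,8}->{3,8}
Constraint 2 (W != V) on D(W)={1,4,6,8} D(V)={1,7}: no change
Constraint 3 (Y != W) on D(Y)={3,8} D(W)={1,4,6,8}: no change
So after all 3 constraints: D(V) = {1,7}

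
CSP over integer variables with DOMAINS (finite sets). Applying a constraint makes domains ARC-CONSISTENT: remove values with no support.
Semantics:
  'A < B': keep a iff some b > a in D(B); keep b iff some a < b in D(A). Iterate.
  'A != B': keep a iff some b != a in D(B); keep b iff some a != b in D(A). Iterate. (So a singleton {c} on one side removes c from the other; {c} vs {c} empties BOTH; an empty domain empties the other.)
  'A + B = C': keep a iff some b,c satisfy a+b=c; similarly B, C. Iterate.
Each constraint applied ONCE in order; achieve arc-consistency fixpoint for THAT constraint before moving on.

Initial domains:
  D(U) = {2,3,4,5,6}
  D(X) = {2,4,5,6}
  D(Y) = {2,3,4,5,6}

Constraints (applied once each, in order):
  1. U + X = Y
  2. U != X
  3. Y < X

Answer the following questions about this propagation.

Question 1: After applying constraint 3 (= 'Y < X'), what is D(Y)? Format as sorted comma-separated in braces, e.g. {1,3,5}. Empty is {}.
Constraint 1 (U + X = Y) on D(U)={2,3,4,5,6} D(X)={2,4,5,6} D(Y)={2,3,4,5,6}: U {2,3,4,5,6}->{2,3,4}; X {2,4,5,6}->{2,4}; Y {2,3,4,5,6}->{4,5,6}
Constraint 2 (U != X) on D(U)={2,3,4} D(X)={2,4}: no change
Constraint 3 (Y < X) on D(Y)={4,5,6} D(X)={2,4}: Y {4,5,6}->{}; X {2,4}->{}
So after constraint 3: D(Y) = {}

Answer: {}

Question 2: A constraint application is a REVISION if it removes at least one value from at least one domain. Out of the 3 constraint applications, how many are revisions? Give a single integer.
Answer: 2

Derivation:
Constraint 1 (U + X = Y) on D(U)={2,3,4,5,6} D(X)={2,4,5,6} D(Y)={2,3,4,5,6}: U {2,3,4,5,6}->{2,3,4}; X {2,4,5,6}->{2,4}; Y {2,3,4,5,6}->{4,5,6} => REVISION
Constraint 2 (U != X) on D(U)={2,3,4} D(X)={2,4}: no change => not a revision
Constraint 3 (Y < X) on D(Y)={4,5,6} D(X)={2,4}: Y {4,5,6}->{}; X {2,4}->{} => REVISION
Total revisions = 2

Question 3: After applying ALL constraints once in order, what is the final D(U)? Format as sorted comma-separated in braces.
Answer: {2,3,4}

Derivation:
Constraint 1 (U + X = Y) on D(U)={2,3,4,5,6} D(X)={2,4,5,6} D(Y)={2,3,4,5,6}: U {2,3,4,5,6}->{2,3,4}; X {2,4,5,6}->{2,4}; Y {2,3,4,5,6}->{4,5,6}
Constraint 2 (U != X) on D(U)={2,3,4} D(X)={2,4}: no change
Constraint 3 (Y < X) on D(Y)={4,5,6} D(X)={2,4}: Y {4,5,6}->{}; X {2,4}->{}
So after all 3 constraints: D(U) = {2,3,4}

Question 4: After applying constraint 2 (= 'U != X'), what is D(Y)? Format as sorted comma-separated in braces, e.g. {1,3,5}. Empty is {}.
Answer: {4,5,6}

Derivation:
Constraint 1 (U + X = Y) on D(U)={2,3,4,5,6} D(X)={2,4,5,6} D(Y)={2,3,4,5,6}: U {2,3,4,5,6}->{2,3,4}; X {2,4,5,6}->{2,4}; Y {2,3,4,5,6}->{4,5,6}
Constraint 2 (U != X) on D(U)={2,3,4} D(X)={2,4}: no change
So after constraint 2: D(Y) = {4,5,6}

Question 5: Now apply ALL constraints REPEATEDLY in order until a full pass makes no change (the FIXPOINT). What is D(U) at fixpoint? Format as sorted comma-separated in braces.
pass 0 (initial): D(U)={2,3,4,5,6}
pass 1: U {2,3,4,5,6}->{2,3,4}; X {2,4,5,6}->{}; Y {2,3,4,5,6}->{}
pass 2: U {2,3,4}->{}
pass 3: no change
Fixpoint after 3 passes: D(U) = {}

Answer: {}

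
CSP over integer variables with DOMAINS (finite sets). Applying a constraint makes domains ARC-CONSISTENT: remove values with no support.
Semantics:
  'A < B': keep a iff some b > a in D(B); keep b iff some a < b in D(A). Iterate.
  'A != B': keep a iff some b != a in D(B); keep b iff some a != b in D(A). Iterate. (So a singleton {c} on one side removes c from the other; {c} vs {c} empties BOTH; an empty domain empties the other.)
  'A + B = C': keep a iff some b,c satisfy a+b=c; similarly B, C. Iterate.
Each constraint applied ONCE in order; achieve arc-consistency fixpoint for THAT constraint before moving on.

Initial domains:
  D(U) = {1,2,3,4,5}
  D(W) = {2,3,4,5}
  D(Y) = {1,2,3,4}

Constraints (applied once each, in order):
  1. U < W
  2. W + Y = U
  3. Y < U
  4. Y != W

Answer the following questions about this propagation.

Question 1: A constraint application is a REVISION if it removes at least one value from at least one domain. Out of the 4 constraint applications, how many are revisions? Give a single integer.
Constraint 1 (U < W) on D(U)={1,2,3,4,5} D(W)={2,3,4,5}: U {1,2,3,4,5}->{1,2,3,4} => REVISION
Constraint 2 (W + Y = U) on D(W)={2,3,4,5} D(Y)={1,2,3,4} D(U)={1,2,3,4}: W {2,3,4,5}->{2,3}; Y {1,2,3,4}->{1,2}; U {1,2,3,4}->{3,4} => REVISION
Constraint 3 (Y < U) on D(Y)={1,2} D(U)={3,4}: no change => not a revision
Constraint 4 (Y != W) on D(Y)={1,2} D(W)={2,3}: no change => not a revision
Total revisions = 2

Answer: 2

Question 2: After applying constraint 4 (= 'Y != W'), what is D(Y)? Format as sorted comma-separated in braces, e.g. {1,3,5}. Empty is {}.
Constraint 1 (U < W) on D(U)={1,2,3,4,5} D(W)={2,3,4,5}: U {1,2,3,4,5}->{1,2,3,4}
Constraint 2 (W + Y = U) on D(W)={2,3,4,5} D(Y)={1,2,3,4} D(U)={1,2,3,4}: W {2,3,4,5}->{2,3}; Y {1,2,3,4}->{1,2}; U {1,2,3,4}->{3,4}
Constraint 3 (Y < U) on D(Y)={1,2} D(U)={3,4}: no change
Constraint 4 (Y != W) on D(Y)={1,2} D(W)={2,3}: no change
So after constraint 4: D(Y) = {1,2}

Answer: {1,2}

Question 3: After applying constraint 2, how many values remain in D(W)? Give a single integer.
Constraint 1 (U < W) on D(U)={1,2,3,4,5} D(W)={2,3,4,5}: U {1,2,3,4,5}->{1,2,3,4}
Constraint 2 (W + Y = U) on D(W)={2,3,4,5} D(Y)={1,2,3,4} D(U)={1,2,3,4}: W {2,3,4,5}->{2,3}; Y {1,2,3,4}->{1,2}; U {1,2,3,4}->{3,4}
So after constraint 2: D(W)={2,3}, size = 2

Answer: 2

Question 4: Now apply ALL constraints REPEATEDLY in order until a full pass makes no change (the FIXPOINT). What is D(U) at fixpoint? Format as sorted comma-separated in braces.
pass 0 (initial): D(U)={1,2,3,4,5}
pass 1: U {1,2,3,4,5}->{3,4}; W {2,3,4,5}->{2,3}; Y {1,2,3,4}->{1,2}
pass 2: U {3,4}->{}; W {2,3}->{}; Y {1,2}->{}
pass 3: no change
Fixpoint after 3 passes: D(U) = {}

Answer: {}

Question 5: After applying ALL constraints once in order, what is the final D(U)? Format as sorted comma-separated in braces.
Constraint 1 (U < W) on D(U)={1,2,3,4,5} D(W)={2,3,4,5}: U {1,2,3,4,5}->{1,2,3,4}
Constraint 2 (W + Y = U) on D(W)={2,3,4,5} D(Y)={1,2,3,4} D(U)={1,2,3,4}: W {2,3,4,5}->{2,3}; Y {1,2,3,4}->{1,2}; U {1,2,3,4}->{3,4}
Constraint 3 (Y < U) on D(Y)={1,2} D(U)={3,4}: no change
Constraint 4 (Y != W) on D(Y)={1,2} D(W)={2,3}: no change
So after all 4 constraints: D(U) = {3,4}

Answer: {3,4}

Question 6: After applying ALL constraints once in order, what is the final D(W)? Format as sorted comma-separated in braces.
Answer: {2,3}

Derivation:
Constraint 1 (U < W) on D(U)={1,2,3,4,5} D(W)={2,3,4,5}: U {1,2,3,4,5}->{1,2,3,4}
Constraint 2 (W + Y = U) on D(W)={2,3,4,5} D(Y)={1,2,3,4} D(U)={1,2,3,4}: W {2,3,4,5}->{2,3}; Y {1,2,3,4}->{1,2}; U {1,2,3,4}->{3,4}
Constraint 3 (Y < U) on D(Y)={1,2} D(U)={3,4}: no change
Constraint 4 (Y != W) on D(Y)={1,2} D(W)={2,3}: no change
So after all 4 constraints: D(W) = {2,3}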